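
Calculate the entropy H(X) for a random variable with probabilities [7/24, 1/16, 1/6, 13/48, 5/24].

H(X) = -Σ p(x) log₂ p(x)
  -7/24 × log₂(7/24) = 0.5185
  -1/16 × log₂(1/16) = 0.2500
  -1/6 × log₂(1/6) = 0.4308
  -13/48 × log₂(13/48) = 0.5104
  -5/24 × log₂(5/24) = 0.4715
H(X) = 2.1812 bits


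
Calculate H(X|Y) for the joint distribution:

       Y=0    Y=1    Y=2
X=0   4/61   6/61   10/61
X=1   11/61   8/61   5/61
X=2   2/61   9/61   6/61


H(X|Y) = Σ_y p(y) H(X|Y=y)
  p(Y=0) = 17/61, H(X|Y=0) = 1.2608
  p(Y=1) = 23/61, H(X|Y=1) = 1.5653
  p(Y=2) = 21/61, H(X|Y=2) = 1.5190
H(X|Y) = 0.2787×1.2608 + 0.3770×1.5653 + 0.3443×1.5190 = 1.4645 bits


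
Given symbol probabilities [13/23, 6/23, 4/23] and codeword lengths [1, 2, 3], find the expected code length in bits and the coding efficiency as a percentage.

Average length L = Σ p_i × l_i = 1.6087 bits
Entropy H = 1.4098 bits
Efficiency η = H/L × 100% = 87.64%


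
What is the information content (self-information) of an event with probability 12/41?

Information content I(x) = -log₂(p(x))
I = -log₂(12/41) = -log₂(0.2927)
I = 1.7726 bits


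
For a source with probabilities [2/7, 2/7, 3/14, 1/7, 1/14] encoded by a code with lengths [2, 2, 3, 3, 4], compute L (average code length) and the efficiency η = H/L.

Average length L = Σ p_i × l_i = 2.5000 bits
Entropy H = 2.1820 bits
Efficiency η = H/L × 100% = 87.28%


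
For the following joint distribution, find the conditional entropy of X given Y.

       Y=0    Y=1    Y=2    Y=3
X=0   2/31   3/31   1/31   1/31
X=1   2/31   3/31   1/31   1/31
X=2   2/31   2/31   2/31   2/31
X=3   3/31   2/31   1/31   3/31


H(X|Y) = Σ_y p(y) H(X|Y=y)
  p(Y=0) = 9/31, H(X|Y=0) = 1.9749
  p(Y=1) = 10/31, H(X|Y=1) = 1.9710
  p(Y=2) = 5/31, H(X|Y=2) = 1.9219
  p(Y=3) = 7/31, H(X|Y=3) = 1.8424
H(X|Y) = 0.2903×1.9749 + 0.3226×1.9710 + 0.1613×1.9219 + 0.2258×1.8424 = 1.9352 bits


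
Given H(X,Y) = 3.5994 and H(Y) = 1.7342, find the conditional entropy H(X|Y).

Chain rule: H(X,Y) = H(X|Y) + H(Y)
H(X|Y) = H(X,Y) - H(Y) = 3.5994 - 1.7342 = 1.8652 bits


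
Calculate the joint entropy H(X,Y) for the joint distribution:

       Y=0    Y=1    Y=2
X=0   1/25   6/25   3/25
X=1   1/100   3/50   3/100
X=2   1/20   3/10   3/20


H(X,Y) = -Σ p(x,y) log₂ p(x,y)
  p(0,0)=1/25: -0.0400 × log₂(0.0400) = 0.1858
  p(0,1)=6/25: -0.2400 × log₂(0.2400) = 0.4941
  p(0,2)=3/25: -0.1200 × log₂(0.1200) = 0.3671
  p(1,0)=1/100: -0.0100 × log₂(0.0100) = 0.0664
  p(1,1)=3/50: -0.0600 × log₂(0.0600) = 0.2435
  p(1,2)=3/100: -0.0300 × log₂(0.0300) = 0.1518
  p(2,0)=1/20: -0.0500 × log₂(0.0500) = 0.2161
  p(2,1)=3/10: -0.3000 × log₂(0.3000) = 0.5211
  p(2,2)=3/20: -0.1500 × log₂(0.1500) = 0.4105
H(X,Y) = 2.6564 bits


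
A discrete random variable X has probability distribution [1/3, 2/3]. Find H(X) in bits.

H(X) = -Σ p(x) log₂ p(x)
  -1/3 × log₂(1/3) = 0.5283
  -2/3 × log₂(2/3) = 0.3900
H(X) = 0.9183 bits


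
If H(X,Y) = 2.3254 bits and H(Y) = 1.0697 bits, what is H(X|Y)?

Chain rule: H(X,Y) = H(X|Y) + H(Y)
H(X|Y) = H(X,Y) - H(Y) = 2.3254 - 1.0697 = 1.2557 bits


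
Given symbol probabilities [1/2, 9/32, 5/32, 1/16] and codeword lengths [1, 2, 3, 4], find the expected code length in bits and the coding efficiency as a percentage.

Average length L = Σ p_i × l_i = 1.7812 bits
Entropy H = 1.6832 bits
Efficiency η = H/L × 100% = 94.49%


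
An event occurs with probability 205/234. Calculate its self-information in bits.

Information content I(x) = -log₂(p(x))
I = -log₂(205/234) = -log₂(0.8761)
I = 0.1909 bits


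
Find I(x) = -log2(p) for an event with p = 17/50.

Information content I(x) = -log₂(p(x))
I = -log₂(17/50) = -log₂(0.3400)
I = 1.5564 bits


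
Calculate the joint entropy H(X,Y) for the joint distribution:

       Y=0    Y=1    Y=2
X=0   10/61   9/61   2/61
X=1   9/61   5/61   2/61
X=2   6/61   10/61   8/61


H(X,Y) = -Σ p(x,y) log₂ p(x,y)
  p(0,0)=10/61: -0.1639 × log₂(0.1639) = 0.4277
  p(0,1)=9/61: -0.1475 × log₂(0.1475) = 0.4073
  p(0,2)=2/61: -0.0328 × log₂(0.0328) = 0.1617
  p(1,0)=9/61: -0.1475 × log₂(0.1475) = 0.4073
  p(1,1)=5/61: -0.0820 × log₂(0.0820) = 0.2958
  p(1,2)=2/61: -0.0328 × log₂(0.0328) = 0.1617
  p(2,0)=6/61: -0.0984 × log₂(0.0984) = 0.3291
  p(2,1)=10/61: -0.1639 × log₂(0.1639) = 0.4277
  p(2,2)=8/61: -0.1311 × log₂(0.1311) = 0.3844
H(X,Y) = 3.0026 bits


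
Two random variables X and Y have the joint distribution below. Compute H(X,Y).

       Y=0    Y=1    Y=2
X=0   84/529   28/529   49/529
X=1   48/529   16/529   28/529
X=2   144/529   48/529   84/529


H(X,Y) = -Σ p(x,y) log₂ p(x,y)
  p(0,0)=84/529: -0.1588 × log₂(0.1588) = 0.4216
  p(0,1)=28/529: -0.0529 × log₂(0.0529) = 0.2244
  p(0,2)=49/529: -0.0926 × log₂(0.0926) = 0.3179
  p(1,0)=48/529: -0.0907 × log₂(0.0907) = 0.3141
  p(1,1)=16/529: -0.0302 × log₂(0.0302) = 0.1527
  p(1,2)=28/529: -0.0529 × log₂(0.0529) = 0.2244
  p(2,0)=144/529: -0.2722 × log₂(0.2722) = 0.5110
  p(2,1)=48/529: -0.0907 × log₂(0.0907) = 0.3141
  p(2,2)=84/529: -0.1588 × log₂(0.1588) = 0.4216
H(X,Y) = 2.9018 bits


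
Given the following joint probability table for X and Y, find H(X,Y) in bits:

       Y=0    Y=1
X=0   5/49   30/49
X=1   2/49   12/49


H(X,Y) = -Σ p(x,y) log₂ p(x,y)
  p(0,0)=5/49: -0.1020 × log₂(0.1020) = 0.3360
  p(0,1)=30/49: -0.6122 × log₂(0.6122) = 0.4334
  p(1,0)=2/49: -0.0408 × log₂(0.0408) = 0.1884
  p(1,1)=12/49: -0.2449 × log₂(0.2449) = 0.4971
H(X,Y) = 1.4548 bits


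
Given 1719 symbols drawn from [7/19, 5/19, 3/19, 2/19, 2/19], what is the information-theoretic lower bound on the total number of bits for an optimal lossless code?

Entropy H = 2.1418 bits/symbol
Minimum bits = H × n = 2.1418 × 1719
= 3681.79 bits


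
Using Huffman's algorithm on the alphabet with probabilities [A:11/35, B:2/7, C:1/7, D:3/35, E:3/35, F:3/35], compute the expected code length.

Huffman tree construction:
Combine smallest probabilities repeatedly
Resulting codes:
  A: 11 (length 2)
  B: 10 (length 2)
  C: 011 (length 3)
  D: 000 (length 3)
  E: 001 (length 3)
  F: 010 (length 3)
Average length = Σ p(s) × length(s) = 2.4000 bits


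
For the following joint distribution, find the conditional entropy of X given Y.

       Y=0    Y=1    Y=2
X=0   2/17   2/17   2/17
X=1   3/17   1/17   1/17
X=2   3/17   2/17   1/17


H(X|Y) = Σ_y p(y) H(X|Y=y)
  p(Y=0) = 8/17, H(X|Y=0) = 1.5613
  p(Y=1) = 5/17, H(X|Y=1) = 1.5219
  p(Y=2) = 4/17, H(X|Y=2) = 1.5000
H(X|Y) = 0.4706×1.5613 + 0.2941×1.5219 + 0.2353×1.5000 = 1.5353 bits


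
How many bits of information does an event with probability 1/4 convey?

Information content I(x) = -log₂(p(x))
I = -log₂(1/4) = -log₂(0.2500)
I = 2.0000 bits


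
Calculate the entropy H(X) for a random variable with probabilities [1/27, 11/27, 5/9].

H(X) = -Σ p(x) log₂ p(x)
  -1/27 × log₂(1/27) = 0.1761
  -11/27 × log₂(11/27) = 0.5278
  -5/9 × log₂(5/9) = 0.4711
H(X) = 1.1750 bits


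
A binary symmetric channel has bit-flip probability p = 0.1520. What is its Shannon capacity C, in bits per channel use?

For BSC with error probability p:
C = 1 - H(p) where H(p) is binary entropy
H(0.1520) = -0.1520 × log₂(0.1520) - 0.8480 × log₂(0.8480)
H(p) = 0.6148
C = 1 - 0.6148 = 0.3852 bits/use


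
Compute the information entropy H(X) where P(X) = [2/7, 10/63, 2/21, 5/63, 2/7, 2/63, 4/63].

H(X) = -Σ p(x) log₂ p(x)
  -2/7 × log₂(2/7) = 0.5164
  -10/63 × log₂(10/63) = 0.4215
  -2/21 × log₂(2/21) = 0.3231
  -5/63 × log₂(5/63) = 0.2901
  -2/7 × log₂(2/7) = 0.5164
  -2/63 × log₂(2/63) = 0.1580
  -4/63 × log₂(4/63) = 0.2525
H(X) = 2.4780 bits


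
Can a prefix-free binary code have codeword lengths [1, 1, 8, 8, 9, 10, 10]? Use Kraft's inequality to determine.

Kraft inequality: Σ 2^(-l_i) ≤ 1 for prefix-free code
Calculating: 2^(-1) + 2^(-1) + 2^(-8) + 2^(-8) + 2^(-9) + 2^(-10) + 2^(-10)
= 0.5 + 0.5 + 0.00390625 + 0.00390625 + 0.001953125 + 0.0009765625 + 0.0009765625
= 1.0117
Since 1.0117 > 1, prefix-free code does not exist


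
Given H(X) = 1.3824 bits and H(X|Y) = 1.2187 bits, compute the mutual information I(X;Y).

I(X;Y) = H(X) - H(X|Y)
I(X;Y) = 1.3824 - 1.2187 = 0.1637 bits


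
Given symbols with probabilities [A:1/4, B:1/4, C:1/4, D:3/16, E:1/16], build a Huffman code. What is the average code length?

Huffman tree construction:
Combine smallest probabilities repeatedly
Resulting codes:
  A: 00 (length 2)
  B: 01 (length 2)
  C: 10 (length 2)
  D: 111 (length 3)
  E: 110 (length 3)
Average length = Σ p(s) × length(s) = 2.2500 bits


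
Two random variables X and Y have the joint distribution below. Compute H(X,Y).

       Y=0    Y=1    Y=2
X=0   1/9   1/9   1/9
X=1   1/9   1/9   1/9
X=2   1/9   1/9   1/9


H(X,Y) = -Σ p(x,y) log₂ p(x,y)
  p(0,0)=1/9: -0.1111 × log₂(0.1111) = 0.3522
  p(0,1)=1/9: -0.1111 × log₂(0.1111) = 0.3522
  p(0,2)=1/9: -0.1111 × log₂(0.1111) = 0.3522
  p(1,0)=1/9: -0.1111 × log₂(0.1111) = 0.3522
  p(1,1)=1/9: -0.1111 × log₂(0.1111) = 0.3522
  p(1,2)=1/9: -0.1111 × log₂(0.1111) = 0.3522
  p(2,0)=1/9: -0.1111 × log₂(0.1111) = 0.3522
  p(2,1)=1/9: -0.1111 × log₂(0.1111) = 0.3522
  p(2,2)=1/9: -0.1111 × log₂(0.1111) = 0.3522
H(X,Y) = 3.1699 bits


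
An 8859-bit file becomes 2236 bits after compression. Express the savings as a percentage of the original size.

Space savings = (1 - Compressed/Original) × 100%
= (1 - 2236/8859) × 100%
= 74.76%


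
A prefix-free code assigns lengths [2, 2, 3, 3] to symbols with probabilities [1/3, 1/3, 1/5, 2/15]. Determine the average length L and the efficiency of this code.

Average length L = Σ p_i × l_i = 2.3333 bits
Entropy H = 1.9086 bits
Efficiency η = H/L × 100% = 81.80%


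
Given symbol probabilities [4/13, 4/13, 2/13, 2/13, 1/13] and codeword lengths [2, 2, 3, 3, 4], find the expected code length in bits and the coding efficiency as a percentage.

Average length L = Σ p_i × l_i = 2.4615 bits
Entropy H = 2.1620 bits
Efficiency η = H/L × 100% = 87.83%


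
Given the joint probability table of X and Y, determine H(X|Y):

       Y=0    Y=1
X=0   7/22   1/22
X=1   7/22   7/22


H(X|Y) = Σ_y p(y) H(X|Y=y)
  p(Y=0) = 7/11, H(X|Y=0) = 1.0000
  p(Y=1) = 4/11, H(X|Y=1) = 0.5436
H(X|Y) = 0.6364×1.0000 + 0.3636×0.5436 = 0.8340 bits


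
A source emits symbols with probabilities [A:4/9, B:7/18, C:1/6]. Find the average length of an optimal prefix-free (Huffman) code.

Huffman tree construction:
Combine smallest probabilities repeatedly
Resulting codes:
  A: 0 (length 1)
  B: 11 (length 2)
  C: 10 (length 2)
Average length = Σ p(s) × length(s) = 1.5556 bits


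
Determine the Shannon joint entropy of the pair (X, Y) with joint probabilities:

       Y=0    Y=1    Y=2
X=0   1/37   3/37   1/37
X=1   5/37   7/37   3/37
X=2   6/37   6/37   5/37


H(X,Y) = -Σ p(x,y) log₂ p(x,y)
  p(0,0)=1/37: -0.0270 × log₂(0.0270) = 0.1408
  p(0,1)=3/37: -0.0811 × log₂(0.0811) = 0.2939
  p(0,2)=1/37: -0.0270 × log₂(0.0270) = 0.1408
  p(1,0)=5/37: -0.1351 × log₂(0.1351) = 0.3902
  p(1,1)=7/37: -0.1892 × log₂(0.1892) = 0.4545
  p(1,2)=3/37: -0.0811 × log₂(0.0811) = 0.2939
  p(2,0)=6/37: -0.1622 × log₂(0.1622) = 0.4256
  p(2,1)=6/37: -0.1622 × log₂(0.1622) = 0.4256
  p(2,2)=5/37: -0.1351 × log₂(0.1351) = 0.3902
H(X,Y) = 2.9554 bits


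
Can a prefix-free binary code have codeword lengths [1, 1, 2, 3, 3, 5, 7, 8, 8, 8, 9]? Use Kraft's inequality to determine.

Kraft inequality: Σ 2^(-l_i) ≤ 1 for prefix-free code
Calculating: 2^(-1) + 2^(-1) + 2^(-2) + 2^(-3) + 2^(-3) + 2^(-5) + 2^(-7) + 2^(-8) + 2^(-8) + 2^(-8) + 2^(-9)
= 0.5 + 0.5 + 0.25 + 0.125 + 0.125 + 0.03125 + 0.0078125 + 0.00390625 + 0.00390625 + 0.00390625 + 0.001953125
= 1.5527
Since 1.5527 > 1, prefix-free code does not exist


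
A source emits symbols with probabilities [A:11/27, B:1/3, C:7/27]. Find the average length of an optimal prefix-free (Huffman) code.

Huffman tree construction:
Combine smallest probabilities repeatedly
Resulting codes:
  A: 0 (length 1)
  B: 11 (length 2)
  C: 10 (length 2)
Average length = Σ p(s) × length(s) = 1.5926 bits


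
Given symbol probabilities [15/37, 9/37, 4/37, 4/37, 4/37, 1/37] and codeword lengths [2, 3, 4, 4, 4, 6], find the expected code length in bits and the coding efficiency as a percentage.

Average length L = Σ p_i × l_i = 3.0000 bits
Entropy H = 2.2059 bits
Efficiency η = H/L × 100% = 73.53%


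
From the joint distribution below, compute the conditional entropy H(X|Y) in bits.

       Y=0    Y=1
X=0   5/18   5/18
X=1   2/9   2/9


H(X|Y) = Σ_y p(y) H(X|Y=y)
  p(Y=0) = 1/2, H(X|Y=0) = 0.9911
  p(Y=1) = 1/2, H(X|Y=1) = 0.9911
H(X|Y) = 0.5000×0.9911 + 0.5000×0.9911 = 0.9911 bits


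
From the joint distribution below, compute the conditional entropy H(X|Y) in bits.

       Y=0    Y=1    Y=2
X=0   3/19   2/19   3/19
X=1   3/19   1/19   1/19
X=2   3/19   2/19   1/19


H(X|Y) = Σ_y p(y) H(X|Y=y)
  p(Y=0) = 9/19, H(X|Y=0) = 1.5850
  p(Y=1) = 5/19, H(X|Y=1) = 1.5219
  p(Y=2) = 5/19, H(X|Y=2) = 1.3710
H(X|Y) = 0.4737×1.5850 + 0.2632×1.5219 + 0.2632×1.3710 = 1.5121 bits


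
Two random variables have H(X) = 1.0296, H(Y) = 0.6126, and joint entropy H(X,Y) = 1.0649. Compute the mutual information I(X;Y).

I(X;Y) = H(X) + H(Y) - H(X,Y)
I(X;Y) = 1.0296 + 0.6126 - 1.0649 = 0.5773 bits


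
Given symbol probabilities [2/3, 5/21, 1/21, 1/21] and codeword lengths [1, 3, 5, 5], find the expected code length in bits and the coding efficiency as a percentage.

Average length L = Σ p_i × l_i = 1.8571 bits
Entropy H = 1.3012 bits
Efficiency η = H/L × 100% = 70.07%


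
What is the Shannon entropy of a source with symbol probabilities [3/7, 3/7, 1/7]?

H(X) = -Σ p(x) log₂ p(x)
  -3/7 × log₂(3/7) = 0.5239
  -3/7 × log₂(3/7) = 0.5239
  -1/7 × log₂(1/7) = 0.4011
H(X) = 1.4488 bits


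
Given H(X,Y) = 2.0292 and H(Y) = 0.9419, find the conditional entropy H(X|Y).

Chain rule: H(X,Y) = H(X|Y) + H(Y)
H(X|Y) = H(X,Y) - H(Y) = 2.0292 - 0.9419 = 1.0873 bits


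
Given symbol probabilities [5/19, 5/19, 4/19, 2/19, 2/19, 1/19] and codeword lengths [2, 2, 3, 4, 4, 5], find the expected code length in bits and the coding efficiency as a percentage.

Average length L = Σ p_i × l_i = 2.7895 bits
Entropy H = 2.3943 bits
Efficiency η = H/L × 100% = 85.83%


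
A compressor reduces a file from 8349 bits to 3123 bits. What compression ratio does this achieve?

Compression ratio = Original / Compressed
= 8349 / 3123 = 2.67:1


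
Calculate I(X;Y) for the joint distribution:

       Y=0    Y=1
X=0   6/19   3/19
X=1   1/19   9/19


H(X) = 0.9980, H(Y) = 0.9495, H(X,Y) = 1.6798
I(X;Y) = H(X) + H(Y) - H(X,Y) = 0.2676 bits


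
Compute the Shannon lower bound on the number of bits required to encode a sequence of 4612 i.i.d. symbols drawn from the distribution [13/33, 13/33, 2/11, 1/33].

Entropy H = 1.6589 bits/symbol
Minimum bits = H × n = 1.6589 × 4612
= 7650.86 bits


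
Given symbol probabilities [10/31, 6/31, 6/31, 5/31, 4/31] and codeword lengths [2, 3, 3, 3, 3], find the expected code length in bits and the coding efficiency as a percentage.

Average length L = Σ p_i × l_i = 2.6774 bits
Entropy H = 2.2494 bits
Efficiency η = H/L × 100% = 84.01%


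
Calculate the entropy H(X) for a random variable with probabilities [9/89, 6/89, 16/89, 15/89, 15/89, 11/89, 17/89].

H(X) = -Σ p(x) log₂ p(x)
  -9/89 × log₂(9/89) = 0.3343
  -6/89 × log₂(6/89) = 0.2623
  -16/89 × log₂(16/89) = 0.4451
  -15/89 × log₂(15/89) = 0.4330
  -15/89 × log₂(15/89) = 0.4330
  -11/89 × log₂(11/89) = 0.3728
  -17/89 × log₂(17/89) = 0.4562
H(X) = 2.7366 bits


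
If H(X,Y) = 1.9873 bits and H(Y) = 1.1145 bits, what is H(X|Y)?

Chain rule: H(X,Y) = H(X|Y) + H(Y)
H(X|Y) = H(X,Y) - H(Y) = 1.9873 - 1.1145 = 0.8728 bits


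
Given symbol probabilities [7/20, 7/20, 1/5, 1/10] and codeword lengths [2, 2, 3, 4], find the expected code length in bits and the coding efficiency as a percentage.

Average length L = Σ p_i × l_i = 2.4000 bits
Entropy H = 1.8568 bits
Efficiency η = H/L × 100% = 77.37%


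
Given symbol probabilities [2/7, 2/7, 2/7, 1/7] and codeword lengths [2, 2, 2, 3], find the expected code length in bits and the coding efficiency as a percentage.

Average length L = Σ p_i × l_i = 2.1429 bits
Entropy H = 1.9502 bits
Efficiency η = H/L × 100% = 91.01%


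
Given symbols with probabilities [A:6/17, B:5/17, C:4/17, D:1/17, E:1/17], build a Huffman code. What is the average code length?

Huffman tree construction:
Combine smallest probabilities repeatedly
Resulting codes:
  A: 11 (length 2)
  B: 10 (length 2)
  C: 01 (length 2)
  D: 000 (length 3)
  E: 001 (length 3)
Average length = Σ p(s) × length(s) = 2.1176 bits


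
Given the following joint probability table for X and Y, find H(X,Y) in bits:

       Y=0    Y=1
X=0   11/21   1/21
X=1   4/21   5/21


H(X,Y) = -Σ p(x,y) log₂ p(x,y)
  p(0,0)=11/21: -0.5238 × log₂(0.5238) = 0.4887
  p(0,1)=1/21: -0.0476 × log₂(0.0476) = 0.2092
  p(1,0)=4/21: -0.1905 × log₂(0.1905) = 0.4557
  p(1,1)=5/21: -0.2381 × log₂(0.2381) = 0.4929
H(X,Y) = 1.6464 bits


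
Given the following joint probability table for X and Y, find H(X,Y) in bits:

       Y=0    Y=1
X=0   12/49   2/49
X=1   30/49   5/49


H(X,Y) = -Σ p(x,y) log₂ p(x,y)
  p(0,0)=12/49: -0.2449 × log₂(0.2449) = 0.4971
  p(0,1)=2/49: -0.0408 × log₂(0.0408) = 0.1884
  p(1,0)=30/49: -0.6122 × log₂(0.6122) = 0.4334
  p(1,1)=5/49: -0.1020 × log₂(0.1020) = 0.3360
H(X,Y) = 1.4548 bits


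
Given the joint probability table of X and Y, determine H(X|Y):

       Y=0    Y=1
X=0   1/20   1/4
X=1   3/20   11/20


H(X|Y) = Σ_y p(y) H(X|Y=y)
  p(Y=0) = 1/5, H(X|Y=0) = 0.8113
  p(Y=1) = 4/5, H(X|Y=1) = 0.8960
H(X|Y) = 0.2000×0.8113 + 0.8000×0.8960 = 0.8791 bits


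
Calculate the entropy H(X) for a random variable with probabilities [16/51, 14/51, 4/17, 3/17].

H(X) = -Σ p(x) log₂ p(x)
  -16/51 × log₂(16/51) = 0.5247
  -14/51 × log₂(14/51) = 0.5120
  -4/17 × log₂(4/17) = 0.4912
  -3/17 × log₂(3/17) = 0.4416
H(X) = 1.9694 bits


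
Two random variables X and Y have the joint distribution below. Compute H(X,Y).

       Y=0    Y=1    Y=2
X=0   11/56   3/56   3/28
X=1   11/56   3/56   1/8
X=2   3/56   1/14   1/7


H(X,Y) = -Σ p(x,y) log₂ p(x,y)
  p(0,0)=11/56: -0.1964 × log₂(0.1964) = 0.4612
  p(0,1)=3/56: -0.0536 × log₂(0.0536) = 0.2262
  p(0,2)=3/28: -0.1071 × log₂(0.1071) = 0.3453
  p(1,0)=11/56: -0.1964 × log₂(0.1964) = 0.4612
  p(1,1)=3/56: -0.0536 × log₂(0.0536) = 0.2262
  p(1,2)=1/8: -0.1250 × log₂(0.1250) = 0.3750
  p(2,0)=3/56: -0.0536 × log₂(0.0536) = 0.2262
  p(2,1)=1/14: -0.0714 × log₂(0.0714) = 0.2720
  p(2,2)=1/7: -0.1429 × log₂(0.1429) = 0.4011
H(X,Y) = 2.9943 bits


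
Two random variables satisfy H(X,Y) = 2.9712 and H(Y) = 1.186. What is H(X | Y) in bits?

Chain rule: H(X,Y) = H(X|Y) + H(Y)
H(X|Y) = H(X,Y) - H(Y) = 2.9712 - 1.186 = 1.7852 bits


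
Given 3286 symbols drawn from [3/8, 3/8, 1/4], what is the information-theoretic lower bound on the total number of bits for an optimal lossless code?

Entropy H = 1.5613 bits/symbol
Minimum bits = H × n = 1.5613 × 3286
= 5130.36 bits


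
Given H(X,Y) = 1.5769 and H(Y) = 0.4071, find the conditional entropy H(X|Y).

Chain rule: H(X,Y) = H(X|Y) + H(Y)
H(X|Y) = H(X,Y) - H(Y) = 1.5769 - 0.4071 = 1.1698 bits


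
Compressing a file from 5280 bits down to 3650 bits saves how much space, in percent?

Space savings = (1 - Compressed/Original) × 100%
= (1 - 3650/5280) × 100%
= 30.87%


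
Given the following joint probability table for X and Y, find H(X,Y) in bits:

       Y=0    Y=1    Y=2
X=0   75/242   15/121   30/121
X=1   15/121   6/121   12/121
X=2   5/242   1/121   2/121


H(X,Y) = -Σ p(x,y) log₂ p(x,y)
  p(0,0)=75/242: -0.3099 × log₂(0.3099) = 0.5238
  p(0,1)=15/121: -0.1240 × log₂(0.1240) = 0.3734
  p(0,2)=30/121: -0.2479 × log₂(0.2479) = 0.4988
  p(1,0)=15/121: -0.1240 × log₂(0.1240) = 0.3734
  p(1,1)=6/121: -0.0496 × log₂(0.0496) = 0.2149
  p(1,2)=12/121: -0.0992 × log₂(0.0992) = 0.3306
  p(2,0)=5/242: -0.0207 × log₂(0.0207) = 0.1156
  p(2,1)=1/121: -0.0083 × log₂(0.0083) = 0.0572
  p(2,2)=2/121: -0.0165 × log₂(0.0165) = 0.0978
H(X,Y) = 2.5856 bits


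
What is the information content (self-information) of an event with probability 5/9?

Information content I(x) = -log₂(p(x))
I = -log₂(5/9) = -log₂(0.5556)
I = 0.8480 bits


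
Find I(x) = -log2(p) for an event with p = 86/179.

Information content I(x) = -log₂(p(x))
I = -log₂(86/179) = -log₂(0.4804)
I = 1.0576 bits


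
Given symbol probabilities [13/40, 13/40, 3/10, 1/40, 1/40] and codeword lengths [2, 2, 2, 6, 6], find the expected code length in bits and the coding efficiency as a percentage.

Average length L = Σ p_i × l_i = 2.2000 bits
Entropy H = 1.8412 bits
Efficiency η = H/L × 100% = 83.69%


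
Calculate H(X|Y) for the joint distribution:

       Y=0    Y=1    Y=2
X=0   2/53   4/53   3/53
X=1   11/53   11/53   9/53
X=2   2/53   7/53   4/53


H(X|Y) = Σ_y p(y) H(X|Y=y)
  p(Y=0) = 15/53, H(X|Y=0) = 1.1033
  p(Y=1) = 22/53, H(X|Y=1) = 1.4728
  p(Y=2) = 16/53, H(X|Y=2) = 1.4197
H(X|Y) = 0.2830×1.1033 + 0.4151×1.4728 + 0.3019×1.4197 = 1.3522 bits


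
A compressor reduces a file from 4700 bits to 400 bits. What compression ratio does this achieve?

Compression ratio = Original / Compressed
= 4700 / 400 = 11.75:1


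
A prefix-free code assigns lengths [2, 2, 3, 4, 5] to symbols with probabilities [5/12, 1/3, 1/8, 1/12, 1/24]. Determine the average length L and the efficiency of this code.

Average length L = Σ p_i × l_i = 2.4167 bits
Entropy H = 1.9194 bits
Efficiency η = H/L × 100% = 79.42%


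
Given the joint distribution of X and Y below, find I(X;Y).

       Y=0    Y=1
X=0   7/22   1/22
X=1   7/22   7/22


H(X) = 0.9457, H(Y) = 0.9457, H(X,Y) = 1.7797
I(X;Y) = H(X) + H(Y) - H(X,Y) = 0.1116 bits


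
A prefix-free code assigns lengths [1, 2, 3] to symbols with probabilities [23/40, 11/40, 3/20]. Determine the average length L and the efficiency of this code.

Average length L = Σ p_i × l_i = 1.5750 bits
Entropy H = 1.3818 bits
Efficiency η = H/L × 100% = 87.73%


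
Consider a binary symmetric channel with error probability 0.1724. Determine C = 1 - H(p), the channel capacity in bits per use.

For BSC with error probability p:
C = 1 - H(p) where H(p) is binary entropy
H(0.1724) = -0.1724 × log₂(0.1724) - 0.8276 × log₂(0.8276)
H(p) = 0.6632
C = 1 - 0.6632 = 0.3368 bits/use


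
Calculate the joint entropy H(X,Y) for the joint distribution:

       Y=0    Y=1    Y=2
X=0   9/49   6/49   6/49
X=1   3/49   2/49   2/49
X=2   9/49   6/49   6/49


H(X,Y) = -Σ p(x,y) log₂ p(x,y)
  p(0,0)=9/49: -0.1837 × log₂(0.1837) = 0.4490
  p(0,1)=6/49: -0.1224 × log₂(0.1224) = 0.3710
  p(0,2)=6/49: -0.1224 × log₂(0.1224) = 0.3710
  p(1,0)=3/49: -0.0612 × log₂(0.0612) = 0.2467
  p(1,1)=2/49: -0.0408 × log₂(0.0408) = 0.1884
  p(1,2)=2/49: -0.0408 × log₂(0.0408) = 0.1884
  p(2,0)=9/49: -0.1837 × log₂(0.1837) = 0.4490
  p(2,1)=6/49: -0.1224 × log₂(0.1224) = 0.3710
  p(2,2)=6/49: -0.1224 × log₂(0.1224) = 0.3710
H(X,Y) = 3.0055 bits


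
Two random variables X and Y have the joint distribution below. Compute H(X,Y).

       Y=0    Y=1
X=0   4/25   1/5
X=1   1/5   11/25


H(X,Y) = -Σ p(x,y) log₂ p(x,y)
  p(0,0)=4/25: -0.1600 × log₂(0.1600) = 0.4230
  p(0,1)=1/5: -0.2000 × log₂(0.2000) = 0.4644
  p(1,0)=1/5: -0.2000 × log₂(0.2000) = 0.4644
  p(1,1)=11/25: -0.4400 × log₂(0.4400) = 0.5211
H(X,Y) = 1.8729 bits


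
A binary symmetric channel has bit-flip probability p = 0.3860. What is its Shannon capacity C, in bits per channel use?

For BSC with error probability p:
C = 1 - H(p) where H(p) is binary entropy
H(0.3860) = -0.3860 × log₂(0.3860) - 0.6140 × log₂(0.6140)
H(p) = 0.9622
C = 1 - 0.9622 = 0.0378 bits/use


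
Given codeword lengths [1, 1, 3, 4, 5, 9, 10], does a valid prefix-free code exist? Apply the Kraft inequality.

Kraft inequality: Σ 2^(-l_i) ≤ 1 for prefix-free code
Calculating: 2^(-1) + 2^(-1) + 2^(-3) + 2^(-4) + 2^(-5) + 2^(-9) + 2^(-10)
= 0.5 + 0.5 + 0.125 + 0.0625 + 0.03125 + 0.001953125 + 0.0009765625
= 1.2217
Since 1.2217 > 1, prefix-free code does not exist


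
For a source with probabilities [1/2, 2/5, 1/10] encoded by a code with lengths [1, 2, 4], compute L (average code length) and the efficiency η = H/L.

Average length L = Σ p_i × l_i = 1.7000 bits
Entropy H = 1.3610 bits
Efficiency η = H/L × 100% = 80.06%


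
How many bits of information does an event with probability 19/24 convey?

Information content I(x) = -log₂(p(x))
I = -log₂(19/24) = -log₂(0.7917)
I = 0.3370 bits


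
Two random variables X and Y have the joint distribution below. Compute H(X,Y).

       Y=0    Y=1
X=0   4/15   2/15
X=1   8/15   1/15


H(X,Y) = -Σ p(x,y) log₂ p(x,y)
  p(0,0)=4/15: -0.2667 × log₂(0.2667) = 0.5085
  p(0,1)=2/15: -0.1333 × log₂(0.1333) = 0.3876
  p(1,0)=8/15: -0.5333 × log₂(0.5333) = 0.4837
  p(1,1)=1/15: -0.0667 × log₂(0.0667) = 0.2605
H(X,Y) = 1.6402 bits


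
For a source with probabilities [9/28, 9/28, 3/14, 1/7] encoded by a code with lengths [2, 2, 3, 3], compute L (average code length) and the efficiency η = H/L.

Average length L = Σ p_i × l_i = 2.3571 bits
Entropy H = 1.9299 bits
Efficiency η = H/L × 100% = 81.88%


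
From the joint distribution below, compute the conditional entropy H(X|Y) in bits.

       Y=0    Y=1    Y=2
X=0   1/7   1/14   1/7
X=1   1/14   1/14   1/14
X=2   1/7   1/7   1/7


H(X|Y) = Σ_y p(y) H(X|Y=y)
  p(Y=0) = 5/14, H(X|Y=0) = 1.5219
  p(Y=1) = 2/7, H(X|Y=1) = 1.5000
  p(Y=2) = 5/14, H(X|Y=2) = 1.5219
H(X|Y) = 0.3571×1.5219 + 0.2857×1.5000 + 0.3571×1.5219 = 1.5157 bits


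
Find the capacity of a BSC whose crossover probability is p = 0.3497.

For BSC with error probability p:
C = 1 - H(p) where H(p) is binary entropy
H(0.3497) = -0.3497 × log₂(0.3497) - 0.6503 × log₂(0.6503)
H(p) = 0.9338
C = 1 - 0.9338 = 0.0662 bits/use


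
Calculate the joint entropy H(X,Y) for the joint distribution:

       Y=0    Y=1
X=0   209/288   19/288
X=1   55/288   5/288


H(X,Y) = -Σ p(x,y) log₂ p(x,y)
  p(0,0)=209/288: -0.7257 × log₂(0.7257) = 0.3357
  p(0,1)=19/288: -0.0660 × log₂(0.0660) = 0.2587
  p(1,0)=55/288: -0.1910 × log₂(0.1910) = 0.4561
  p(1,1)=5/288: -0.0174 × log₂(0.0174) = 0.1015
H(X,Y) = 1.1521 bits


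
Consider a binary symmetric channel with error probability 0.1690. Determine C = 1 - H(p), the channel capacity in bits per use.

For BSC with error probability p:
C = 1 - H(p) where H(p) is binary entropy
H(0.1690) = -0.1690 × log₂(0.1690) - 0.8310 × log₂(0.8310)
H(p) = 0.6554
C = 1 - 0.6554 = 0.3446 bits/use


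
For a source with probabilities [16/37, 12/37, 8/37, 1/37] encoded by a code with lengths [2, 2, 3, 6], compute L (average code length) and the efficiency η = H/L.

Average length L = Σ p_i × l_i = 2.3243 bits
Entropy H = 1.6684 bits
Efficiency η = H/L × 100% = 71.78%


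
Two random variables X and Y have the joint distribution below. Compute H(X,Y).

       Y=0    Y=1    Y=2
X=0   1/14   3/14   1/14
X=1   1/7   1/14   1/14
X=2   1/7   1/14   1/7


H(X,Y) = -Σ p(x,y) log₂ p(x,y)
  p(0,0)=1/14: -0.0714 × log₂(0.0714) = 0.2720
  p(0,1)=3/14: -0.2143 × log₂(0.2143) = 0.4762
  p(0,2)=1/14: -0.0714 × log₂(0.0714) = 0.2720
  p(1,0)=1/7: -0.1429 × log₂(0.1429) = 0.4011
  p(1,1)=1/14: -0.0714 × log₂(0.0714) = 0.2720
  p(1,2)=1/14: -0.0714 × log₂(0.0714) = 0.2720
  p(2,0)=1/7: -0.1429 × log₂(0.1429) = 0.4011
  p(2,1)=1/14: -0.0714 × log₂(0.0714) = 0.2720
  p(2,2)=1/7: -0.1429 × log₂(0.1429) = 0.4011
H(X,Y) = 3.0391 bits


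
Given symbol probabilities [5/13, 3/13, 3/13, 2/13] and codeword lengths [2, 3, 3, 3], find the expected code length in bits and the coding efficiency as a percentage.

Average length L = Σ p_i × l_i = 2.6154 bits
Entropy H = 1.9220 bits
Efficiency η = H/L × 100% = 73.49%


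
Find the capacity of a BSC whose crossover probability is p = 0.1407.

For BSC with error probability p:
C = 1 - H(p) where H(p) is binary entropy
H(0.1407) = -0.1407 × log₂(0.1407) - 0.8593 × log₂(0.8593)
H(p) = 0.5861
C = 1 - 0.5861 = 0.4139 bits/use


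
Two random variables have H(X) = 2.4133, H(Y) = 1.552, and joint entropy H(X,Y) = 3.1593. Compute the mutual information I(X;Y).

I(X;Y) = H(X) + H(Y) - H(X,Y)
I(X;Y) = 2.4133 + 1.552 - 3.1593 = 0.806 bits


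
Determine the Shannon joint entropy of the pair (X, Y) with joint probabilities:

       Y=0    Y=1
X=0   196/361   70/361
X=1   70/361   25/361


H(X,Y) = -Σ p(x,y) log₂ p(x,y)
  p(0,0)=196/361: -0.5429 × log₂(0.5429) = 0.4784
  p(0,1)=70/361: -0.1939 × log₂(0.1939) = 0.4589
  p(1,0)=70/361: -0.1939 × log₂(0.1939) = 0.4589
  p(1,1)=25/361: -0.0693 × log₂(0.0693) = 0.2668
H(X,Y) = 1.6629 bits


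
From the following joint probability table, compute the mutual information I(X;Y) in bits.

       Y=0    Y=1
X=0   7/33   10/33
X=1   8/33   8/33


H(X) = 0.9993, H(Y) = 0.9940, H(X,Y) = 1.9877
I(X;Y) = H(X) + H(Y) - H(X,Y) = 0.0057 bits


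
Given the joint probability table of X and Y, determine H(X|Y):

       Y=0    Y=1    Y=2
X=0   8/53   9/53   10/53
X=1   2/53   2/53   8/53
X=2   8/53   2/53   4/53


H(X|Y) = Σ_y p(y) H(X|Y=y)
  p(Y=0) = 18/53, H(X|Y=0) = 1.3921
  p(Y=1) = 13/53, H(X|Y=1) = 1.1982
  p(Y=2) = 22/53, H(X|Y=2) = 1.4949
H(X|Y) = 0.3396×1.3921 + 0.2453×1.1982 + 0.4151×1.4949 = 1.3872 bits


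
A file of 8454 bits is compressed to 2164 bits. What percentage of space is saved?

Space savings = (1 - Compressed/Original) × 100%
= (1 - 2164/8454) × 100%
= 74.40%


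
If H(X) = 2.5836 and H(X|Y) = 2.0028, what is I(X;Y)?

I(X;Y) = H(X) - H(X|Y)
I(X;Y) = 2.5836 - 2.0028 = 0.5808 bits


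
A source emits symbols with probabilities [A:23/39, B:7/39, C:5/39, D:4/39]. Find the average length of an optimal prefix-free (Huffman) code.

Huffman tree construction:
Combine smallest probabilities repeatedly
Resulting codes:
  A: 1 (length 1)
  B: 00 (length 2)
  C: 011 (length 3)
  D: 010 (length 3)
Average length = Σ p(s) × length(s) = 1.6410 bits


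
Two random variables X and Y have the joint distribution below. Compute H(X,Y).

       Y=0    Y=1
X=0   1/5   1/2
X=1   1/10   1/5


H(X,Y) = -Σ p(x,y) log₂ p(x,y)
  p(0,0)=1/5: -0.2000 × log₂(0.2000) = 0.4644
  p(0,1)=1/2: -0.5000 × log₂(0.5000) = 0.5000
  p(1,0)=1/10: -0.1000 × log₂(0.1000) = 0.3322
  p(1,1)=1/5: -0.2000 × log₂(0.2000) = 0.4644
H(X,Y) = 1.7610 bits


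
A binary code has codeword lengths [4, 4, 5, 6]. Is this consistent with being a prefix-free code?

Kraft inequality: Σ 2^(-l_i) ≤ 1 for prefix-free code
Calculating: 2^(-4) + 2^(-4) + 2^(-5) + 2^(-6)
= 0.0625 + 0.0625 + 0.03125 + 0.015625
= 0.1719
Since 0.1719 ≤ 1, prefix-free code exists


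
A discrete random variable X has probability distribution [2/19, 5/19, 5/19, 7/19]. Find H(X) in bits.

H(X) = -Σ p(x) log₂ p(x)
  -2/19 × log₂(2/19) = 0.3419
  -5/19 × log₂(5/19) = 0.5068
  -5/19 × log₂(5/19) = 0.5068
  -7/19 × log₂(7/19) = 0.5307
H(X) = 1.8863 bits


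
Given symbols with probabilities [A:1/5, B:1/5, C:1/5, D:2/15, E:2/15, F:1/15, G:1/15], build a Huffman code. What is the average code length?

Huffman tree construction:
Combine smallest probabilities repeatedly
Resulting codes:
  A: 111 (length 3)
  B: 00 (length 2)
  C: 01 (length 2)
  D: 100 (length 3)
  E: 101 (length 3)
  F: 1100 (length 4)
  G: 1101 (length 4)
Average length = Σ p(s) × length(s) = 2.7333 bits


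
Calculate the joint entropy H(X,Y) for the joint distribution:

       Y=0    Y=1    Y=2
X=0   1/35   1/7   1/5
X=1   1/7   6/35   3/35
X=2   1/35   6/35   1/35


H(X,Y) = -Σ p(x,y) log₂ p(x,y)
  p(0,0)=1/35: -0.0286 × log₂(0.0286) = 0.1466
  p(0,1)=1/7: -0.1429 × log₂(0.1429) = 0.4011
  p(0,2)=1/5: -0.2000 × log₂(0.2000) = 0.4644
  p(1,0)=1/7: -0.1429 × log₂(0.1429) = 0.4011
  p(1,1)=6/35: -0.1714 × log₂(0.1714) = 0.4362
  p(1,2)=3/35: -0.0857 × log₂(0.0857) = 0.3038
  p(2,0)=1/35: -0.0286 × log₂(0.0286) = 0.1466
  p(2,1)=6/35: -0.1714 × log₂(0.1714) = 0.4362
  p(2,2)=1/35: -0.0286 × log₂(0.0286) = 0.1466
H(X,Y) = 2.8823 bits


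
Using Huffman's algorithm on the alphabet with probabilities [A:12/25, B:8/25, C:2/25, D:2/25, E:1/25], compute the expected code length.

Huffman tree construction:
Combine smallest probabilities repeatedly
Resulting codes:
  A: 0 (length 1)
  B: 11 (length 2)
  C: 1011 (length 4)
  D: 100 (length 3)
  E: 1010 (length 4)
Average length = Σ p(s) × length(s) = 1.8400 bits


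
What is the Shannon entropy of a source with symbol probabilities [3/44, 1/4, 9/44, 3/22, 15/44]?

H(X) = -Σ p(x) log₂ p(x)
  -3/44 × log₂(3/44) = 0.2642
  -1/4 × log₂(1/4) = 0.5000
  -9/44 × log₂(9/44) = 0.4683
  -3/22 × log₂(3/22) = 0.3920
  -15/44 × log₂(15/44) = 0.5293
H(X) = 2.1537 bits


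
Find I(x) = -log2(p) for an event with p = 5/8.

Information content I(x) = -log₂(p(x))
I = -log₂(5/8) = -log₂(0.6250)
I = 0.6781 bits


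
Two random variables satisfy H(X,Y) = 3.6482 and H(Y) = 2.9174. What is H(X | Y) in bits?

Chain rule: H(X,Y) = H(X|Y) + H(Y)
H(X|Y) = H(X,Y) - H(Y) = 3.6482 - 2.9174 = 0.7308 bits


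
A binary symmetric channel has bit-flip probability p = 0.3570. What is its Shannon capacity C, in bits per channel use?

For BSC with error probability p:
C = 1 - H(p) where H(p) is binary entropy
H(0.3570) = -0.3570 × log₂(0.3570) - 0.6430 × log₂(0.6430)
H(p) = 0.9402
C = 1 - 0.9402 = 0.0598 bits/use


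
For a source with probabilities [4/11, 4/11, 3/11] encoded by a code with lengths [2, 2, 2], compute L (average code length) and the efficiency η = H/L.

Average length L = Σ p_i × l_i = 2.0000 bits
Entropy H = 1.5726 bits
Efficiency η = H/L × 100% = 78.63%


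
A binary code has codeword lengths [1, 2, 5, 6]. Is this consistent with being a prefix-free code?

Kraft inequality: Σ 2^(-l_i) ≤ 1 for prefix-free code
Calculating: 2^(-1) + 2^(-2) + 2^(-5) + 2^(-6)
= 0.5 + 0.25 + 0.03125 + 0.015625
= 0.7969
Since 0.7969 ≤ 1, prefix-free code exists


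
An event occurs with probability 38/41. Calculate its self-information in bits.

Information content I(x) = -log₂(p(x))
I = -log₂(38/41) = -log₂(0.9268)
I = 0.1096 bits


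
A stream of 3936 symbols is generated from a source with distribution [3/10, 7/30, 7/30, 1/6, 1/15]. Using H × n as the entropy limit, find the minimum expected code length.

Entropy H = 2.1922 bits/symbol
Minimum bits = H × n = 2.1922 × 3936
= 8628.34 bits


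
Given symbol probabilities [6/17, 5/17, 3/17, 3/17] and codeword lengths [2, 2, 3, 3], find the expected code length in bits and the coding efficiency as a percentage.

Average length L = Σ p_i × l_i = 2.3529 bits
Entropy H = 1.9328 bits
Efficiency η = H/L × 100% = 82.14%


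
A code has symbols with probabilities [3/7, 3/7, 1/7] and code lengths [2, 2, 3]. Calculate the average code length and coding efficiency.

Average length L = Σ p_i × l_i = 2.1429 bits
Entropy H = 1.4488 bits
Efficiency η = H/L × 100% = 67.61%


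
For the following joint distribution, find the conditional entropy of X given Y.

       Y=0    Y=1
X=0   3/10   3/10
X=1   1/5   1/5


H(X|Y) = Σ_y p(y) H(X|Y=y)
  p(Y=0) = 1/2, H(X|Y=0) = 0.9710
  p(Y=1) = 1/2, H(X|Y=1) = 0.9710
H(X|Y) = 0.5000×0.9710 + 0.5000×0.9710 = 0.9710 bits


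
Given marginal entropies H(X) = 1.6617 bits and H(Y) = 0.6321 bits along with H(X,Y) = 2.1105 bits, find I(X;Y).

I(X;Y) = H(X) + H(Y) - H(X,Y)
I(X;Y) = 1.6617 + 0.6321 - 2.1105 = 0.1833 bits


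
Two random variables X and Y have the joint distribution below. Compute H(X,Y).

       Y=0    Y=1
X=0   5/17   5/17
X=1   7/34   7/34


H(X,Y) = -Σ p(x,y) log₂ p(x,y)
  p(0,0)=5/17: -0.2941 × log₂(0.2941) = 0.5193
  p(0,1)=5/17: -0.2941 × log₂(0.2941) = 0.5193
  p(1,0)=7/34: -0.2059 × log₂(0.2059) = 0.4694
  p(1,1)=7/34: -0.2059 × log₂(0.2059) = 0.4694
H(X,Y) = 1.9774 bits


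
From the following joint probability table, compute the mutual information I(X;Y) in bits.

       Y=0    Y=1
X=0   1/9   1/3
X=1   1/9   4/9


H(X) = 0.9911, H(Y) = 0.7642, H(X,Y) = 1.7527
I(X;Y) = H(X) + H(Y) - H(X,Y) = 0.0026 bits


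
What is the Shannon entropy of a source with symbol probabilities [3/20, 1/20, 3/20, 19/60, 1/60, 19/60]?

H(X) = -Σ p(x) log₂ p(x)
  -3/20 × log₂(3/20) = 0.4105
  -1/20 × log₂(1/20) = 0.2161
  -3/20 × log₂(3/20) = 0.4105
  -19/60 × log₂(19/60) = 0.5253
  -1/60 × log₂(1/60) = 0.0984
  -19/60 × log₂(19/60) = 0.5253
H(X) = 2.1863 bits


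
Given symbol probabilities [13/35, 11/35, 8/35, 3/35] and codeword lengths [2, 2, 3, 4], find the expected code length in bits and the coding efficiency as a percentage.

Average length L = Σ p_i × l_i = 2.4000 bits
Entropy H = 1.8460 bits
Efficiency η = H/L × 100% = 76.92%


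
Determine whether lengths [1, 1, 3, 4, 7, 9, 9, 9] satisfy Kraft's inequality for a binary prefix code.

Kraft inequality: Σ 2^(-l_i) ≤ 1 for prefix-free code
Calculating: 2^(-1) + 2^(-1) + 2^(-3) + 2^(-4) + 2^(-7) + 2^(-9) + 2^(-9) + 2^(-9)
= 0.5 + 0.5 + 0.125 + 0.0625 + 0.0078125 + 0.001953125 + 0.001953125 + 0.001953125
= 1.2012
Since 1.2012 > 1, prefix-free code does not exist


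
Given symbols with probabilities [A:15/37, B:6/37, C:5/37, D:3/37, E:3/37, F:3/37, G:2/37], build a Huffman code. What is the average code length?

Huffman tree construction:
Combine smallest probabilities repeatedly
Resulting codes:
  A: 0 (length 1)
  B: 110 (length 3)
  C: 100 (length 3)
  D: 1011 (length 4)
  E: 1110 (length 4)
  F: 1111 (length 4)
  G: 1010 (length 4)
Average length = Σ p(s) × length(s) = 2.4865 bits


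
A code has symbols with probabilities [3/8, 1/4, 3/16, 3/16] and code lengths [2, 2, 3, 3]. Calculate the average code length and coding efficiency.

Average length L = Σ p_i × l_i = 2.3750 bits
Entropy H = 1.9363 bits
Efficiency η = H/L × 100% = 81.53%


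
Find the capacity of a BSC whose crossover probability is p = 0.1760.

For BSC with error probability p:
C = 1 - H(p) where H(p) is binary entropy
H(0.1760) = -0.1760 × log₂(0.1760) - 0.8240 × log₂(0.8240)
H(p) = 0.6712
C = 1 - 0.6712 = 0.3288 bits/use


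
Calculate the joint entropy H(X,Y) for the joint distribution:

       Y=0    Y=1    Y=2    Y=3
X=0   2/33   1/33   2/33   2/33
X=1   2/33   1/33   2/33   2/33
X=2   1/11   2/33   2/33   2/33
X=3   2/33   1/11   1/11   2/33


H(X,Y) = -Σ p(x,y) log₂ p(x,y)
  p(0,0)=2/33: -0.0606 × log₂(0.0606) = 0.2451
  p(0,1)=1/33: -0.0303 × log₂(0.0303) = 0.1529
  p(0,2)=2/33: -0.0606 × log₂(0.0606) = 0.2451
  p(0,3)=2/33: -0.0606 × log₂(0.0606) = 0.2451
  p(1,0)=2/33: -0.0606 × log₂(0.0606) = 0.2451
  p(1,1)=1/33: -0.0303 × log₂(0.0303) = 0.1529
  p(1,2)=2/33: -0.0606 × log₂(0.0606) = 0.2451
  p(1,3)=2/33: -0.0606 × log₂(0.0606) = 0.2451
  p(2,0)=1/11: -0.0909 × log₂(0.0909) = 0.3145
  p(2,1)=2/33: -0.0606 × log₂(0.0606) = 0.2451
  p(2,2)=2/33: -0.0606 × log₂(0.0606) = 0.2451
  p(2,3)=2/33: -0.0606 × log₂(0.0606) = 0.2451
  p(3,0)=2/33: -0.0606 × log₂(0.0606) = 0.2451
  p(3,1)=1/11: -0.0909 × log₂(0.0909) = 0.3145
  p(3,2)=1/11: -0.0909 × log₂(0.0909) = 0.3145
  p(3,3)=2/33: -0.0606 × log₂(0.0606) = 0.2451
H(X,Y) = 3.9455 bits
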